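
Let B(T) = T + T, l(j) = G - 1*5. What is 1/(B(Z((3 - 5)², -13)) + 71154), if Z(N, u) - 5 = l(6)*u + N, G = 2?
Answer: 1/71250 ≈ 1.4035e-5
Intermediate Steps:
l(j) = -3 (l(j) = 2 - 1*5 = 2 - 5 = -3)
Z(N, u) = 5 + N - 3*u (Z(N, u) = 5 + (-3*u + N) = 5 + (N - 3*u) = 5 + N - 3*u)
B(T) = 2*T
1/(B(Z((3 - 5)², -13)) + 71154) = 1/(2*(5 + (3 - 5)² - 3*(-13)) + 71154) = 1/(2*(5 + (-2)² + 39) + 71154) = 1/(2*(5 + 4 + 39) + 71154) = 1/(2*48 + 71154) = 1/(96 + 71154) = 1/71250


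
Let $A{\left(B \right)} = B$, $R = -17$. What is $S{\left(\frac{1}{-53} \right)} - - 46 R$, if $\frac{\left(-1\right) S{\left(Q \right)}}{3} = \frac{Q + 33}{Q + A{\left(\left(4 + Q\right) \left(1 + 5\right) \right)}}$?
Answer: $- \frac{43238}{55} \approx -786.15$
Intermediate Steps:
$S{\left(Q \right)} = - \frac{3 \left(33 + Q\right)}{24 + 7 Q}$ ($S{\left(Q \right)} = - 3 \frac{Q + 33}{Q + \left(4 + Q\right) \left(1 + 5\right)} = - 3 \frac{33 + Q}{Q + \left(4 + Q\right) 6} = - 3 \frac{33 + Q}{Q + \left(24 + 6 Q\right)} = - 3 \frac{33 + Q}{24 + 7 Q} = - \frac{3 \left(33 + Q\right)}{24 + 7 Q}$)
$S{\left(\frac{1}{-53} \right)} - - 46 R = \frac{3 \left(-33 - \frac{1}{-53}\right)}{24 + \frac{7}{-53}} - \left(-46\right) \left(-17\right) = \frac{3 \left(-33 - - \frac{1}{53}\right)}{24 + 7 \left(- \frac{1}{53}\right)} - 782 = \frac{3 \left(-33 + \frac{1}{53}\right)}{24 - \frac{7}{53}} - 782 = 3 \frac{1}{\frac{1265}{53}} \left(- \frac{1748}{53}\right) - 782 = 3 \cdot \frac{53}{1265} \left(- \frac{1748}{53}\right) - 782 = - \frac{228}{55} - 782 = - \frac{43238}{55}$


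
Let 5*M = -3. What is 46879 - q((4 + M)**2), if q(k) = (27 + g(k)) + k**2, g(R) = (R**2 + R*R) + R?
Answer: 29024712/625 ≈ 46440.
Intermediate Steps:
g(R) = R + 2*R**2 (g(R) = (R**2 + R**2) + R = 2*R**2 + R = R + 2*R**2)
M = -3/5 (M = (1/5)*(-3) = -3/5 ≈ -0.60000)
q(k) = 27 + k**2 + k*(1 + 2*k) (q(k) = (27 + k*(1 + 2*k)) + k**2 = 27 + k**2 + k*(1 + 2*k))
46879 - q((4 + M)**2) = 46879 - (27 + (4 - 3/5)**2 + 3*((4 - 3/5)**2)**2) = 46879 - (27 + (17/5)**2 + 3*((17/5)**2)**2) = 46879 - (27 + 289/25 + 3*(289/25)**2) = 46879 - (27 + 289/25 + 3*(83521/625)) = 46879 - (27 + 289/25 + 250563/625) = 46879 - 1*274663/625 = 46879 - 274663/625 = 29024712/625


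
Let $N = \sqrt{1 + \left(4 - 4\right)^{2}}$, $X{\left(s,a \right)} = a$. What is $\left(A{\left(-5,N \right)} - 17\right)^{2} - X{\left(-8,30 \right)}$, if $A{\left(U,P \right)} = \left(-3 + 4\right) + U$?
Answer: $411$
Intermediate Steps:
$N = 1$ ($N = \sqrt{1 + 0^{2}} = \sqrt{1 + 0} = \sqrt{1} = 1$)
$A{\left(U,P \right)} = 1 + U$
$\left(A{\left(-5,N \right)} - 17\right)^{2} - X{\left(-8,30 \right)} = \left(\left(1 - 5\right) - 17\right)^{2} - 30 = \left(-4 - 17\right)^{2} - 30 = \left(-21\right)^{2} - 30 = 441 - 30 = 411$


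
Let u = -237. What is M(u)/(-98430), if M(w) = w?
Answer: 79/32810 ≈ 0.0024078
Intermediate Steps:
M(u)/(-98430) = -237/(-98430) = -237*(-1/98430) = 79/32810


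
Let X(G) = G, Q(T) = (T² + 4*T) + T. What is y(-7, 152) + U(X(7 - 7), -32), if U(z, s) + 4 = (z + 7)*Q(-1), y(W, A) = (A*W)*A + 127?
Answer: -161633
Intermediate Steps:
Q(T) = T² + 5*T
y(W, A) = 127 + W*A² (y(W, A) = W*A² + 127 = 127 + W*A²)
U(z, s) = -32 - 4*z (U(z, s) = -4 + (z + 7)*(-(5 - 1)) = -4 + (7 + z)*(-1*4) = -4 + (7 + z)*(-4) = -4 + (-28 - 4*z) = -32 - 4*z)
y(-7, 152) + U(X(7 - 7), -32) = (127 - 7*152²) + (-32 - 4*(7 - 7)) = (127 - 7*23104) + (-32 - 4*0) = (127 - 161728) + (-32 + 0) = -161601 - 32 = -161633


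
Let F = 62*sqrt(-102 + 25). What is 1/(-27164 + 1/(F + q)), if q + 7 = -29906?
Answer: -24314049772261/660466848826254537 + 62*I*sqrt(77)/660466848826254537 ≈ -3.6813e-5 + 8.2373e-16*I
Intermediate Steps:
q = -29913 (q = -7 - 29906 = -29913)
F = 62*I*sqrt(77) (F = 62*sqrt(-77) = 62*(I*sqrt(77)) = 62*I*sqrt(77) ≈ 544.05*I)
1/(-27164 + 1/(F + q)) = 1/(-27164 + 1/(62*I*sqrt(77) - 29913)) = 1/(-27164 + 1/(-29913 + 62*I*sqrt(77)))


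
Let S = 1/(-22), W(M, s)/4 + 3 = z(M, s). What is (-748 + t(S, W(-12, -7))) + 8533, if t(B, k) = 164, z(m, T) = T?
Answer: 7949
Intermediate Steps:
W(M, s) = -12 + 4*s
S = -1/22 ≈ -0.045455
(-748 + t(S, W(-12, -7))) + 8533 = (-748 + 164) + 8533 = -584 + 8533 = 7949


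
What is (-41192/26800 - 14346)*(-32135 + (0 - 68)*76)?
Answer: 1792940680447/3350 ≈ 5.3521e+8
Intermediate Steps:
(-41192/26800 - 14346)*(-32135 + (0 - 68)*76) = (-41192*1/26800 - 14346)*(-32135 - 68*76) = (-5149/3350 - 14346)*(-32135 - 5168) = -48064249/3350*(-37303) = 1792940680447/3350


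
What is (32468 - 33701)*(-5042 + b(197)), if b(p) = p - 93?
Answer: 6088554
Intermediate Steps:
b(p) = -93 + p
(32468 - 33701)*(-5042 + b(197)) = (32468 - 33701)*(-5042 + (-93 + 197)) = -1233*(-5042 + 104) = -1233*(-4938) = 6088554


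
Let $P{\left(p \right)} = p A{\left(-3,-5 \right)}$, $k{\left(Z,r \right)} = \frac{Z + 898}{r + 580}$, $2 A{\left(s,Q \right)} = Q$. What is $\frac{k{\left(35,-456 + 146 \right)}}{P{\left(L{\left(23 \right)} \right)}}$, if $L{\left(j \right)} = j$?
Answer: $- \frac{311}{5175} \approx -0.060097$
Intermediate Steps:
$A{\left(s,Q \right)} = \frac{Q}{2}$
$k{\left(Z,r \right)} = \frac{898 + Z}{580 + r}$
$P{\left(p \right)} = - \frac{5 p}{2}$ ($P{\left(p \right)} = p \frac{1}{2} \left(-5\right) = p \left(- \frac{5}{2}\right) = - \frac{5 p}{2}$)
$\frac{k{\left(35,-456 + 146 \right)}}{P{\left(L{\left(23 \right)} \right)}} = \frac{\frac{1}{580 + \left(-456 + 146\right)} \left(898 + 35\right)}{\left(- \frac{5}{2}\right) 23} = \frac{\frac{1}{580 - 310} \cdot 933}{- \frac{115}{2}} = \frac{1}{270} \cdot 933 \left(- \frac{2}{115}\right) = \frac{311}{90} \left(- \frac{2}{115}\right) = - \frac{311}{5175}$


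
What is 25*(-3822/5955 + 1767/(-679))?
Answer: -21862705/269563 ≈ -81.104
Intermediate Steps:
25*(-3822/5955 + 1767/(-679)) = 25*(-3822*1/5955 + 1767*(-1/679)) = 25*(-1274/1985 - 1767/679) = 25*(-4372541/1347815) = -21862705/269563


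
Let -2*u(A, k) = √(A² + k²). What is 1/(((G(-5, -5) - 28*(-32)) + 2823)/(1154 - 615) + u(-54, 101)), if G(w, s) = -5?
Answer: -8007384/3755588773 - 581042*√13117/3755588773 ≈ -0.019851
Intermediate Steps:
u(A, k) = -√(A² + k²)/2
1/(((G(-5, -5) - 28*(-32)) + 2823)/(1154 - 615) + u(-54, 101)) = 1/(((-5 - 28*(-32)) + 2823)/(1154 - 615) - √((-54)² + 101²)/2) = 1/(((-5 + 896) + 2823)/539 - √(2916 + 10201)/2) = 1/((891 + 2823)*(1/539) - √13117/2) = 1/(3714*(1/539) - √13117/2) = 1/(3714/539 - √13117/2)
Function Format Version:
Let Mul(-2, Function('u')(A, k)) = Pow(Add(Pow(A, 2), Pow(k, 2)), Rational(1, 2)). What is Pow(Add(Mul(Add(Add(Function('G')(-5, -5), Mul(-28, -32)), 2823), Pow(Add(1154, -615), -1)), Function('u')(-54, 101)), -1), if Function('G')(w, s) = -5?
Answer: Add(Rational(-8007384, 3755588773), Mul(Rational(-581042, 3755588773), Pow(13117, Rational(1, 2)))) ≈ -0.019851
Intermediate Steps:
Function('u')(A, k) = Mul(Rational(-1, 2), Pow(Add(Pow(A, 2), Pow(k, 2)), Rational(1, 2)))
Pow(Add(Mul(Add(Add(Function('G')(-5, -5), Mul(-28, -32)), 2823), Pow(Add(1154, -615), -1)), Function('u')(-54, 101)), -1) = Pow(Add(Mul(Add(Add(-5, Mul(-28, -32)), 2823), Pow(Add(1154, -615), -1)), Mul(Rational(-1, 2), Pow(Add(Pow(-54, 2), Pow(101, 2)), Rational(1, 2)))), -1) = Pow(Add(Mul(Add(Add(-5, 896), 2823), Pow(539, -1)), Mul(Rational(-1, 2), Pow(Add(2916, 10201), Rational(1, 2)))), -1) = Pow(Add(Mul(Add(891, 2823), Rational(1, 539)), Mul(Rational(-1, 2), Pow(13117, Rational(1, 2)))), -1) = Pow(Add(Mul(3714, Rational(1, 539)), Mul(Rational(-1, 2), Pow(13117, Rational(1, 2)))), -1) = Pow(Add(Rational(3714, 539), Mul(Rational(-1, 2), Pow(13117, Rational(1, 2)))), -1)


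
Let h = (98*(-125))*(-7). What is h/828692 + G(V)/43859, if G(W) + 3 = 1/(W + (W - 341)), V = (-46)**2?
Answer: 7312012699363/70710369523674 ≈ 0.10341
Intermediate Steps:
V = 2116
G(W) = -3 + 1/(-341 + 2*W) (G(W) = -3 + 1/(W + (W - 341)) = -3 + 1/(W + (-341 + W)) = -3 + 1/(-341 + 2*W))
h = 85750 (h = -12250*(-7) = 85750)
h/828692 + G(V)/43859 = 85750/828692 + (2*(512 - 3*2116)/(-341 + 2*2116))/43859 = 85750*(1/828692) + (2*(512 - 6348)/(-341 + 4232))*(1/43859) = 42875/414346 + (2*(-5836)/3891)*(1/43859) = 42875/414346 + (2*(1/3891)*(-5836))*(1/43859) = 42875/414346 - 11672/3891*1/43859 = 42875/414346 - 11672/170655369 = 7312012699363/70710369523674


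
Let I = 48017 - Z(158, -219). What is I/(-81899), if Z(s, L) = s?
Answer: -47859/81899 ≈ -0.58437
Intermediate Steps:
I = 47859 (I = 48017 - 1*158 = 48017 - 158 = 47859)
I/(-81899) = 47859/(-81899) = 47859*(-1/81899) = -47859/81899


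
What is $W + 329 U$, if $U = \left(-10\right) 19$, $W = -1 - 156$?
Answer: $-62667$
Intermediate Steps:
$W = -157$ ($W = -1 - 156 = -157$)
$U = -190$
$W + 329 U = -157 + 329 \left(-190\right) = -157 - 62510 = -62667$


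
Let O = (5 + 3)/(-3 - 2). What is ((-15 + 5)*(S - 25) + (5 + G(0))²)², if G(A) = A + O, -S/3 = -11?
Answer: 2927521/625 ≈ 4684.0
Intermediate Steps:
O = -8/5 (O = 8/(-5) = 8*(-⅕) = -8/5 ≈ -1.6000)
S = 33 (S = -3*(-11) = 33)
G(A) = -8/5 + A (G(A) = A - 8/5 = -8/5 + A)
((-15 + 5)*(S - 25) + (5 + G(0))²)² = ((-15 + 5)*(33 - 25) + (5 + (-8/5 + 0))²)² = (-10*8 + (5 - 8/5)²)² = (-80 + (17/5)²)² = (-80 + 289/25)² = (-1711/25)² = 2927521/625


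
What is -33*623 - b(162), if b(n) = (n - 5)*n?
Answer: -45993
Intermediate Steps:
b(n) = n*(-5 + n) (b(n) = (-5 + n)*n = n*(-5 + n))
-33*623 - b(162) = -33*623 - 162*(-5 + 162) = -20559 - 162*157 = -20559 - 1*25434 = -20559 - 25434 = -45993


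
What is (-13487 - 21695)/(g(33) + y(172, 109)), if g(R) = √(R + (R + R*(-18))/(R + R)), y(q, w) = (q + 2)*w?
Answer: -1334523624/719418263 + 246274*√2/719418263 ≈ -1.8545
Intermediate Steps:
y(q, w) = w*(2 + q) (y(q, w) = (2 + q)*w = w*(2 + q))
g(R) = √(-17/2 + R) (g(R) = √(R + (R - 18*R)/((2*R))) = √(R + (-17*R)*(1/(2*R))) = √(R - 17/2) = √(-17/2 + R))
(-13487 - 21695)/(g(33) + y(172, 109)) = (-13487 - 21695)/(√(-34 + 4*33)/2 + 109*(2 + 172)) = -35182/(√(-34 + 132)/2 + 109*174) = -35182/(√98/2 + 18966) = -35182/((7*√2)/2 + 18966) = -35182/(7*√2/2 + 18966) = -35182/(18966 + 7*√2/2)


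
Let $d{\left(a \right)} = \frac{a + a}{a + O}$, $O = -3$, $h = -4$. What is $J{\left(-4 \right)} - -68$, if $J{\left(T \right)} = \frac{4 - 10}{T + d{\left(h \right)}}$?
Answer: $\frac{701}{10} \approx 70.1$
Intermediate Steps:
$d{\left(a \right)} = \frac{2 a}{-3 + a}$ ($d{\left(a \right)} = \frac{a + a}{a - 3} = \frac{2 a}{-3 + a}$)
$J{\left(T \right)} = - \frac{6}{\frac{8}{7} + T}$ ($J{\left(T \right)} = \frac{4 - 10}{T + 2 \left(-4\right) \frac{1}{-3 - 4}} = - \frac{6}{T + 2 \left(-4\right) \frac{1}{-7}} = - \frac{6}{T + 2 \left(-4\right) \left(- \frac{1}{7}\right)} = - \frac{6}{T + \frac{8}{7}} = - \frac{6}{\frac{8}{7} + T}$)
$J{\left(-4 \right)} - -68 = - \frac{42}{8 + 7 \left(-4\right)} - -68 = - \frac{42}{8 - 28} + 68 = - \frac{42}{-20} + 68 = \left(-42\right) \left(- \frac{1}{20}\right) + 68 = \frac{21}{10} + 68 = \frac{701}{10}$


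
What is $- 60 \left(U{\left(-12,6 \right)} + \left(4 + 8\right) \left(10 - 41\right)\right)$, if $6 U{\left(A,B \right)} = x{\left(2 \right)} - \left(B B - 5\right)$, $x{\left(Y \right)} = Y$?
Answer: $22610$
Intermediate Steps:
$U{\left(A,B \right)} = \frac{7}{6} - \frac{B^{2}}{6}$ ($U{\left(A,B \right)} = \frac{2 - \left(B B - 5\right)}{6} = \frac{2 - \left(B^{2} - 5\right)}{6} = \frac{2 - \left(-5 + B^{2}\right)}{6} = \frac{7 - B^{2}}{6} = \frac{7}{6} - \frac{B^{2}}{6}$)
$- 60 \left(U{\left(-12,6 \right)} + \left(4 + 8\right) \left(10 - 41\right)\right) = - 60 \left(\left(\frac{7}{6} - \frac{6^{2}}{6}\right) + \left(4 + 8\right) \left(10 - 41\right)\right) = - 60 \left(\left(\frac{7}{6} - 6\right) + 12 \left(-31\right)\right) = - 60 \left(\left(\frac{7}{6} - 6\right) - 372\right) = - 60 \left(- \frac{29}{6} - 372\right) = \left(-60\right) \left(- \frac{2261}{6}\right) = 22610$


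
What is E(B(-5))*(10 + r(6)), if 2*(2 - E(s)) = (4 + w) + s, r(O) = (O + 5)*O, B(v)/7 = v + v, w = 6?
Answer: 2432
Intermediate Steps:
B(v) = 14*v (B(v) = 7*(v + v) = 7*(2*v) = 14*v)
r(O) = O*(5 + O) (r(O) = (5 + O)*O = O*(5 + O))
E(s) = -3 - s/2 (E(s) = 2 - ((4 + 6) + s)/2 = 2 - (10 + s)/2 = 2 + (-5 - s/2) = -3 - s/2)
E(B(-5))*(10 + r(6)) = (-3 - 7*(-5))*(10 + 6*(5 + 6)) = (-3 - 1/2*(-70))*(10 + 6*11) = (-3 + 35)*(10 + 66) = 32*76 = 2432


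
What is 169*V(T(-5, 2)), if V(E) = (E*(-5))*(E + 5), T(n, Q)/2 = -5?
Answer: -42250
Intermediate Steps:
T(n, Q) = -10 (T(n, Q) = 2*(-5) = -10)
V(E) = -5*E*(5 + E) (V(E) = (-5*E)*(5 + E) = -5*E*(5 + E))
169*V(T(-5, 2)) = 169*(-5*(-10)*(5 - 10)) = 169*(-5*(-10)*(-5)) = 169*(-250) = -42250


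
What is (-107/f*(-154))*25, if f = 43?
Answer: 411950/43 ≈ 9580.2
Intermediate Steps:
(-107/f*(-154))*25 = (-107/43*(-154))*25 = (-107*1/43*(-154))*25 = -107/43*(-154)*25 = (16478/43)*25 = 411950/43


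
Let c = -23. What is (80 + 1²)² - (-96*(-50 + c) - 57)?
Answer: -390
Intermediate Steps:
(80 + 1²)² - (-96*(-50 + c) - 57) = (80 + 1²)² - (-96*(-50 - 23) - 57) = (80 + 1)² - (-96*(-73) - 57) = 81² - (7008 - 57) = 6561 - 1*6951 = 6561 - 6951 = -390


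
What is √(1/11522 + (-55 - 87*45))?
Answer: I*√527043229958/11522 ≈ 63.008*I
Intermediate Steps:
√(1/11522 + (-55 - 87*45)) = √(1/11522 + (-55 - 3915)) = √(1/11522 - 3970) = √(-45742339/11522) = I*√527043229958/11522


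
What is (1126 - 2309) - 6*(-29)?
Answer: -1009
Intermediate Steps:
(1126 - 2309) - 6*(-29) = -1183 + 174 = -1009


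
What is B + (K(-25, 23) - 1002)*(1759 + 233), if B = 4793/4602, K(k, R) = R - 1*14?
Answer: -9103008919/4602 ≈ -1.9781e+6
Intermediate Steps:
K(k, R) = -14 + R (K(k, R) = R - 14 = -14 + R)
B = 4793/4602 (B = 4793*(1/4602) = 4793/4602 ≈ 1.0415)
B + (K(-25, 23) - 1002)*(1759 + 233) = 4793/4602 + ((-14 + 23) - 1002)*(1759 + 233) = 4793/4602 + (9 - 1002)*1992 = 4793/4602 - 993*1992 = 4793/4602 - 1978056 = -9103008919/4602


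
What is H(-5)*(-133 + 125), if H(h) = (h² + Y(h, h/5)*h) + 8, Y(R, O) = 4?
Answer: -104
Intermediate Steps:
H(h) = 8 + h² + 4*h (H(h) = (h² + 4*h) + 8 = 8 + h² + 4*h)
H(-5)*(-133 + 125) = (8 + (-5)² + 4*(-5))*(-133 + 125) = (8 + 25 - 20)*(-8) = 13*(-8) = -104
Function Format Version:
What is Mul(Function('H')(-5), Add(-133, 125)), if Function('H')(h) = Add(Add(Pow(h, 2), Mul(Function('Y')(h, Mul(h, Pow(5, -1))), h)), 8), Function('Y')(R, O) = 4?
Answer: -104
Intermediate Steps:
Function('H')(h) = Add(8, Pow(h, 2), Mul(4, h)) (Function('H')(h) = Add(Add(Pow(h, 2), Mul(4, h)), 8) = Add(8, Pow(h, 2), Mul(4, h)))
Mul(Function('H')(-5), Add(-133, 125)) = Mul(Add(8, Pow(-5, 2), Mul(4, -5)), Add(-133, 125)) = Mul(Add(8, 25, -20), -8) = Mul(13, -8) = -104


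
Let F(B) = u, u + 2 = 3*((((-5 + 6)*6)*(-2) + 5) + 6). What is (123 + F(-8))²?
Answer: 13924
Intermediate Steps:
u = -5 (u = -2 + 3*((((-5 + 6)*6)*(-2) + 5) + 6) = -2 + 3*(((1*6)*(-2) + 5) + 6) = -2 + 3*((6*(-2) + 5) + 6) = -2 + 3*((-12 + 5) + 6) = -2 + 3*(-7 + 6) = -2 + 3*(-1) = -2 - 3 = -5)
F(B) = -5
(123 + F(-8))² = (123 - 5)² = 118² = 13924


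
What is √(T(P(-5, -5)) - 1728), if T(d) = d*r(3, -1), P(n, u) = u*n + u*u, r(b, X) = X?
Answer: I*√1778 ≈ 42.166*I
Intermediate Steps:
P(n, u) = u² + n*u (P(n, u) = n*u + u² = u² + n*u)
T(d) = -d (T(d) = d*(-1) = -d)
√(T(P(-5, -5)) - 1728) = √(-(-5)*(-5 - 5) - 1728) = √(-(-5)*(-10) - 1728) = √(-1*50 - 1728) = √(-50 - 1728) = √(-1778) = I*√1778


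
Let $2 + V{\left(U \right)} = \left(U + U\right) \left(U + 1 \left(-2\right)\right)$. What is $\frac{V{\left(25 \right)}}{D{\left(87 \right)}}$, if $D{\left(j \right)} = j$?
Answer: $\frac{1148}{87} \approx 13.195$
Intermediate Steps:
$V{\left(U \right)} = -2 + 2 U \left(-2 + U\right)$ ($V{\left(U \right)} = -2 + \left(U + U\right) \left(U + 1 \left(-2\right)\right) = -2 + 2 U \left(U - 2\right) = -2 + 2 U \left(-2 + U\right)$)
$\frac{V{\left(25 \right)}}{D{\left(87 \right)}} = \frac{-2 - 100 + 2 \cdot 25^{2}}{87} = \left(-2 - 100 + 2 \cdot 625\right) \frac{1}{87} = \left(-2 - 100 + 1250\right) \frac{1}{87} = 1148 \cdot \frac{1}{87} = \frac{1148}{87}$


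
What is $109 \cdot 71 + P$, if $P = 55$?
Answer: $7794$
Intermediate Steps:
$109 \cdot 71 + P = 109 \cdot 71 + 55 = 7739 + 55 = 7794$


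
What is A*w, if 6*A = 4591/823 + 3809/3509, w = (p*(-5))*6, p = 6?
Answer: -577338780/2887907 ≈ -199.92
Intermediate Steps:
w = -180 (w = (6*(-5))*6 = -30*6 = -180)
A = 9622313/8663721 (A = (4591/823 + 3809/3509)/6 = (⅙)*(19244626/2887907) = 9622313/8663721 ≈ 1.1106)
A*w = (9622313/8663721)*(-180) = -577338780/2887907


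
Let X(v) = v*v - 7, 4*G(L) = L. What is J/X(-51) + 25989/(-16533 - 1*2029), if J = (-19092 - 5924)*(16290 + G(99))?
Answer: -3787886251599/24074914 ≈ -1.5734e+5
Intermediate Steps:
G(L) = L/4
X(v) = -7 + v**2 (X(v) = v**2 - 7 = -7 + v**2)
J = -408129786 (J = (-19092 - 5924)*(16290 + (1/4)*99) = -25016*(16290 + 99/4) = -25016*65259/4 = -408129786)
J/X(-51) + 25989/(-16533 - 1*2029) = -408129786/(-7 + (-51)**2) + 25989/(-16533 - 1*2029) = -408129786/(-7 + 2601) + 25989/(-16533 - 2029) = -408129786/2594 + 25989/(-18562) = -408129786*1/2594 + 25989*(-1/18562) = -204064893/1297 - 25989/18562 = -3787886251599/24074914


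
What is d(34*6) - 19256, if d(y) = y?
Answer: -19052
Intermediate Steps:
d(34*6) - 19256 = 34*6 - 19256 = 204 - 19256 = -19052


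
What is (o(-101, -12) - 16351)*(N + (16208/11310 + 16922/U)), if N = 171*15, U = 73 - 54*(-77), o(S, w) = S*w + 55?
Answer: -309226798014252/7975435 ≈ -3.8772e+7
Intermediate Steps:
o(S, w) = 55 + S*w
U = 4231 (U = 73 + 4158 = 4231)
N = 2565
(o(-101, -12) - 16351)*(N + (16208/11310 + 16922/U)) = ((55 - 101*(-12)) - 16351)*(2565 + (16208/11310 + 16922/4231)) = ((55 + 1212) - 16351)*(2565 + (16208*(1/11310) + 16922*(1/4231))) = (1267 - 16351)*(2565 + (8104/5655 + 16922/4231)) = -15084*(2565 + 129981934/23926305) = -15084*61500954259/23926305 = -309226798014252/7975435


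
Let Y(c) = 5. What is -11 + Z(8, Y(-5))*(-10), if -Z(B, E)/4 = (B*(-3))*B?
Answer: -7691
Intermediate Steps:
Z(B, E) = 12*B² (Z(B, E) = -4*B*(-3)*B = -4*(-3*B)*B = -(-12)*B² = 12*B²)
-11 + Z(8, Y(-5))*(-10) = -11 + (12*8²)*(-10) = -11 + (12*64)*(-10) = -11 + 768*(-10) = -11 - 7680 = -7691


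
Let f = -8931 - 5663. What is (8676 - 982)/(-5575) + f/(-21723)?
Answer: -85775212/121105725 ≈ -0.70827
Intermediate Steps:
f = -14594
(8676 - 982)/(-5575) + f/(-21723) = (8676 - 982)/(-5575) - 14594/(-21723) = 7694*(-1/5575) - 14594*(-1/21723) = -7694/5575 + 14594/21723 = -85775212/121105725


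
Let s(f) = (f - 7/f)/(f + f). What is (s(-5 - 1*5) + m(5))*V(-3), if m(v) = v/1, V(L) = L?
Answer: -3279/200 ≈ -16.395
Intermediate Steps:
m(v) = v (m(v) = 1*v = v)
s(f) = (f - 7/f)/(2*f) (s(f) = (f - 7/f)/((2*f)) = (f - 7/f)*(1/(2*f)) = (f - 7/f)/(2*f))
(s(-5 - 1*5) + m(5))*V(-3) = ((-7 + (-5 - 1*5)²)/(2*(-5 - 1*5)²) + 5)*(-3) = ((-7 + (-5 - 5)²)/(2*(-5 - 5)²) + 5)*(-3) = ((½)*(-7 + (-10)²)/(-10)² + 5)*(-3) = ((½)*(1/100)*(-7 + 100) + 5)*(-3) = ((½)*(1/100)*93 + 5)*(-3) = (93/200 + 5)*(-3) = (1093/200)*(-3) = -3279/200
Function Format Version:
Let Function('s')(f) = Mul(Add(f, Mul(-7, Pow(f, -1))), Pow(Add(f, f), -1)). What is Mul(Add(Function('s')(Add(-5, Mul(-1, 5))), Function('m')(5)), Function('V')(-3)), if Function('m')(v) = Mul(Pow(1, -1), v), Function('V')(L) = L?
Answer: Rational(-3279, 200) ≈ -16.395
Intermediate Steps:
Function('m')(v) = v (Function('m')(v) = Mul(1, v) = v)
Function('s')(f) = Mul(Rational(1, 2), Pow(f, -1), Add(f, Mul(-7, Pow(f, -1)))) (Function('s')(f) = Mul(Add(f, Mul(-7, Pow(f, -1))), Pow(Mul(2, f), -1)) = Mul(Add(f, Mul(-7, Pow(f, -1))), Mul(Rational(1, 2), Pow(f, -1))) = Mul(Rational(1, 2), Pow(f, -1), Add(f, Mul(-7, Pow(f, -1)))))
Mul(Add(Function('s')(Add(-5, Mul(-1, 5))), Function('m')(5)), Function('V')(-3)) = Mul(Add(Mul(Rational(1, 2), Pow(Add(-5, Mul(-1, 5)), -2), Add(-7, Pow(Add(-5, Mul(-1, 5)), 2))), 5), -3) = Mul(Add(Mul(Rational(1, 2), Pow(Add(-5, -5), -2), Add(-7, Pow(Add(-5, -5), 2))), 5), -3) = Mul(Add(Mul(Rational(1, 2), Pow(-10, -2), Add(-7, Pow(-10, 2))), 5), -3) = Mul(Add(Mul(Rational(1, 2), Rational(1, 100), Add(-7, 100)), 5), -3) = Mul(Add(Mul(Rational(1, 2), Rational(1, 100), 93), 5), -3) = Mul(Add(Rational(93, 200), 5), -3) = Mul(Rational(1093, 200), -3) = Rational(-3279, 200)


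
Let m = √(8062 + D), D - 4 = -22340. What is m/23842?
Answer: 3*I*√1586/23842 ≈ 0.0050111*I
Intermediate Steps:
D = -22336 (D = 4 - 22340 = -22336)
m = 3*I*√1586 (m = √(8062 - 22336) = √(-14274) = 3*I*√1586 ≈ 119.47*I)
m/23842 = (3*I*√1586)/23842 = (3*I*√1586)*(1/23842) = 3*I*√1586/23842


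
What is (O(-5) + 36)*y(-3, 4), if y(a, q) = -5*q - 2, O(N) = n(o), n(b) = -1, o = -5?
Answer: -770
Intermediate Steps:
O(N) = -1
y(a, q) = -2 - 5*q
(O(-5) + 36)*y(-3, 4) = (-1 + 36)*(-2 - 5*4) = 35*(-2 - 20) = 35*(-22) = -770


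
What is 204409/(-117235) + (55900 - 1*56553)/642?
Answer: -207785033/75264870 ≈ -2.7607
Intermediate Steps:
204409/(-117235) + (55900 - 1*56553)/642 = 204409*(-1/117235) + (55900 - 56553)*(1/642) = -204409/117235 - 653*1/642 = -204409/117235 - 653/642 = -207785033/75264870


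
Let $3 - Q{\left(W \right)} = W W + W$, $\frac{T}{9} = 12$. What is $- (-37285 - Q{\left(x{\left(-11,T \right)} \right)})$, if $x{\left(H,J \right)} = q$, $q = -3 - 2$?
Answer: $37268$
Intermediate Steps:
$T = 108$ ($T = 9 \cdot 12 = 108$)
$q = -5$
$x{\left(H,J \right)} = -5$
$Q{\left(W \right)} = 3 - W - W^{2}$ ($Q{\left(W \right)} = 3 - \left(W W + W\right) = 3 - \left(W^{2} + W\right) = 3 - \left(W + W^{2}\right) = 3 - W - W^{2}$)
$- (-37285 - Q{\left(x{\left(-11,T \right)} \right)}) = - (-37285 - \left(3 - -5 - \left(-5\right)^{2}\right)) = - (-37285 - \left(3 + 5 - 25\right)) = - (-37285 - -17) = - (-37285 + 17) = \left(-1\right) \left(-37268\right) = 37268$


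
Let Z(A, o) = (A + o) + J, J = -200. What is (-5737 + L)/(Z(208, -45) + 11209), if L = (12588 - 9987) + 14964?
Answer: 2957/2793 ≈ 1.0587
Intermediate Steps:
L = 17565 (L = 2601 + 14964 = 17565)
Z(A, o) = -200 + A + o (Z(A, o) = (A + o) - 200 = -200 + A + o)
(-5737 + L)/(Z(208, -45) + 11209) = (-5737 + 17565)/((-200 + 208 - 45) + 11209) = 11828/(-37 + 11209) = 11828/11172 = 11828*(1/11172) = 2957/2793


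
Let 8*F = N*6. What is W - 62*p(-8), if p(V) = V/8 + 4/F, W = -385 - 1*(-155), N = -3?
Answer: -520/9 ≈ -57.778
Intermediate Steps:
F = -9/4 (F = (-3*6)/8 = (⅛)*(-18) = -9/4 ≈ -2.2500)
W = -230 (W = -385 + 155 = -230)
p(V) = -16/9 + V/8 (p(V) = V/8 + 4/(-9/4) = V*(⅛) + 4*(-4/9) = V/8 - 16/9 = -16/9 + V/8)
W - 62*p(-8) = -230 - 62*(-16/9 + (⅛)*(-8)) = -230 - 62*(-16/9 - 1) = -230 - 62*(-25/9) = -230 + 1550/9 = -520/9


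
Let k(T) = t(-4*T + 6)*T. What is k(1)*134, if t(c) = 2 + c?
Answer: 536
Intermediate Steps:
k(T) = T*(8 - 4*T) (k(T) = (2 + (-4*T + 6))*T = (2 + (6 - 4*T))*T = (8 - 4*T)*T = T*(8 - 4*T))
k(1)*134 = (4*1*(2 - 1*1))*134 = (4*1*(2 - 1))*134 = (4*1*1)*134 = 4*134 = 536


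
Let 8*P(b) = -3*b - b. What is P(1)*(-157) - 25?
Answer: 107/2 ≈ 53.500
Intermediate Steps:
P(b) = -b/2 (P(b) = (-3*b - b)/8 = (-4*b)/8 = -b/2)
P(1)*(-157) - 25 = -½*1*(-157) - 25 = -½*(-157) - 25 = 157/2 - 25 = 107/2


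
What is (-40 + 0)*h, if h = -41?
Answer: 1640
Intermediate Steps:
(-40 + 0)*h = (-40 + 0)*(-41) = -40*(-41) = 1640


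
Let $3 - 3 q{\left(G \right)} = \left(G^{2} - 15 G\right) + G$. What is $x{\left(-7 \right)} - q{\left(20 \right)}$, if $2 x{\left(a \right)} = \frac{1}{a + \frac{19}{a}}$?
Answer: $\frac{5297}{136} \approx 38.949$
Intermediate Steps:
$q{\left(G \right)} = 1 - \frac{G^{2}}{3} + \frac{14 G}{3}$ ($q{\left(G \right)} = 1 - \frac{\left(G^{2} - 15 G\right) + G}{3} = 1 - \frac{G^{2} - 14 G}{3} = 1 - \left(- \frac{14 G}{3} + \frac{G^{2}}{3}\right) = 1 - \frac{G^{2}}{3} + \frac{14 G}{3}$)
$x{\left(a \right)} = \frac{1}{2 \left(a + \frac{19}{a}\right)}$
$x{\left(-7 \right)} - q{\left(20 \right)} = \frac{1}{2} \left(-7\right) \frac{1}{19 + \left(-7\right)^{2}} - \left(1 - \frac{20^{2}}{3} + \frac{14}{3} \cdot 20\right) = \frac{1}{2} \left(-7\right) \frac{1}{19 + 49} - \left(1 - \frac{400}{3} + \frac{280}{3}\right) = \frac{1}{2} \left(-7\right) \frac{1}{68} - \left(1 - \frac{400}{3} + \frac{280}{3}\right) = \frac{1}{2} \left(-7\right) \frac{1}{68} - -39 = - \frac{7}{136} + 39 = \frac{5297}{136}$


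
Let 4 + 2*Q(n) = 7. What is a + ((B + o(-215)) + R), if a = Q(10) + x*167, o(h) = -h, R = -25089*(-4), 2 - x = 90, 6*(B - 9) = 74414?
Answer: 589727/6 ≈ 98288.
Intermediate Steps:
B = 37234/3 (B = 9 + (1/6)*74414 = 9 + 37207/3 = 37234/3 ≈ 12411.)
x = -88 (x = 2 - 1*90 = 2 - 90 = -88)
Q(n) = 3/2 (Q(n) = -2 + (1/2)*7 = -2 + 7/2 = 3/2)
R = 100356
a = -29389/2 (a = 3/2 - 88*167 = 3/2 - 14696 = -29389/2 ≈ -14695.)
a + ((B + o(-215)) + R) = -29389/2 + ((37234/3 - 1*(-215)) + 100356) = -29389/2 + ((37234/3 + 215) + 100356) = -29389/2 + (37879/3 + 100356) = -29389/2 + 338947/3 = 589727/6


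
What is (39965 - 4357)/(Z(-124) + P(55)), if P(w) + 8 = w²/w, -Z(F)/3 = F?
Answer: 35608/419 ≈ 84.983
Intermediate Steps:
Z(F) = -3*F
P(w) = -8 + w (P(w) = -8 + w²/w = -8 + w)
(39965 - 4357)/(Z(-124) + P(55)) = (39965 - 4357)/(-3*(-124) + (-8 + 55)) = 35608/(372 + 47) = 35608/419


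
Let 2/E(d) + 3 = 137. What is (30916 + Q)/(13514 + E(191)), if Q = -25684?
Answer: 116848/301813 ≈ 0.38715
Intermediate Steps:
E(d) = 1/67 (E(d) = 2/(-3 + 137) = 2/134 = 2*(1/134) = 1/67)
(30916 + Q)/(13514 + E(191)) = (30916 - 25684)/(13514 + 1/67) = 5232/(905439/67) = 5232*(67/905439) = 116848/301813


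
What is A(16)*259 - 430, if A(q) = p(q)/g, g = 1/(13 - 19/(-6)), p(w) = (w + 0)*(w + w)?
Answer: 6430198/3 ≈ 2.1434e+6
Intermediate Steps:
p(w) = 2*w**2 (p(w) = w*(2*w) = 2*w**2)
g = 6/97 (g = 1/(13 - 19*(-1/6)) = 1/(13 + 19/6) = 1/(97/6) = 6/97 ≈ 0.061856)
A(q) = 97*q**2/3 (A(q) = (2*q**2)/(6/97) = (2*q**2)*(97/6) = 97*q**2/3)
A(16)*259 - 430 = ((97/3)*16**2)*259 - 430 = ((97/3)*256)*259 - 430 = (24832/3)*259 - 430 = 6431488/3 - 430 = 6430198/3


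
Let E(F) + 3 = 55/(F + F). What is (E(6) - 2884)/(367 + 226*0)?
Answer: -34589/4404 ≈ -7.8540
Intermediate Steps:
E(F) = -3 + 55/(2*F) (E(F) = -3 + 55/(F + F) = -3 + 55/((2*F)) = -3 + 55*(1/(2*F)) = -3 + 55/(2*F))
(E(6) - 2884)/(367 + 226*0) = ((-3 + (55/2)/6) - 2884)/(367 + 226*0) = ((-3 + (55/2)*(⅙)) - 2884)/(367 + 0) = ((-3 + 55/12) - 2884)/367 = (19/12 - 2884)*(1/367) = -34589/12*1/367 = -34589/4404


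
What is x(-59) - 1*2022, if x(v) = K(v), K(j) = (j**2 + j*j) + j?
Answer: 4881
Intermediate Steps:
K(j) = j + 2*j**2 (K(j) = (j**2 + j**2) + j = 2*j**2 + j = j + 2*j**2)
x(v) = v*(1 + 2*v)
x(-59) - 1*2022 = -59*(1 + 2*(-59)) - 1*2022 = -59*(1 - 118) - 2022 = -59*(-117) - 2022 = 6903 - 2022 = 4881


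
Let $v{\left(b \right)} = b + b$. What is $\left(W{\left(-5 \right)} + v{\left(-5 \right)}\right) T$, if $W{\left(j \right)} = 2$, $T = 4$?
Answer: $-32$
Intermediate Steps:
$v{\left(b \right)} = 2 b$
$\left(W{\left(-5 \right)} + v{\left(-5 \right)}\right) T = \left(2 + 2 \left(-5\right)\right) 4 = \left(2 - 10\right) 4 = \left(-8\right) 4 = -32$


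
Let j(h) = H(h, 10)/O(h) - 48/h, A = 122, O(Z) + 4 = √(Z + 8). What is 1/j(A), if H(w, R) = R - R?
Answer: -61/24 ≈ -2.5417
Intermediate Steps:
H(w, R) = 0
O(Z) = -4 + √(8 + Z) (O(Z) = -4 + √(Z + 8) = -4 + √(8 + Z))
j(h) = -48/h (j(h) = 0/(-4 + √(8 + h)) - 48/h = 0 - 48/h = -48/h)
1/j(A) = 1/(-48/122) = 1/(-48*1/122) = 1/(-24/61) = -61/24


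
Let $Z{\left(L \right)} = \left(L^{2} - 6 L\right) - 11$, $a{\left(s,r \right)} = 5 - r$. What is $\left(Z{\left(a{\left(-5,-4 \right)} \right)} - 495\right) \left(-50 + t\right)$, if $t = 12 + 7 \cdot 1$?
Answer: $14849$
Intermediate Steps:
$Z{\left(L \right)} = -11 + L^{2} - 6 L$
$t = 19$ ($t = 12 + 7 = 19$)
$\left(Z{\left(a{\left(-5,-4 \right)} \right)} - 495\right) \left(-50 + t\right) = \left(\left(-11 + \left(5 - -4\right)^{2} - 6 \left(5 - -4\right)\right) - 495\right) \left(-50 + 19\right) = \left(\left(-11 + \left(5 + 4\right)^{2} - 6 \left(5 + 4\right)\right) - 495\right) \left(-31\right) = \left(\left(-11 + 9^{2} - 54\right) - 495\right) \left(-31\right) = \left(\left(-11 + 81 - 54\right) - 495\right) \left(-31\right) = \left(16 - 495\right) \left(-31\right) = \left(-479\right) \left(-31\right) = 14849$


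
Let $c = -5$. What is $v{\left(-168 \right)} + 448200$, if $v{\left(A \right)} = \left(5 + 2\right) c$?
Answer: $448165$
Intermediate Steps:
$v{\left(A \right)} = -35$ ($v{\left(A \right)} = \left(5 + 2\right) \left(-5\right) = 7 \left(-5\right) = -35$)
$v{\left(-168 \right)} + 448200 = -35 + 448200 = 448165$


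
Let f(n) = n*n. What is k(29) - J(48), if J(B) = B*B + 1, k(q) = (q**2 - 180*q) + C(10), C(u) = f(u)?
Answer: -6584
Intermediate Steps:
f(n) = n**2
C(u) = u**2
k(q) = 100 + q**2 - 180*q (k(q) = (q**2 - 180*q) + 10**2 = (q**2 - 180*q) + 100 = 100 + q**2 - 180*q)
J(B) = 1 + B**2 (J(B) = B**2 + 1 = 1 + B**2)
k(29) - J(48) = (100 + 29**2 - 180*29) - (1 + 48**2) = (100 + 841 - 5220) - (1 + 2304) = -4279 - 1*2305 = -4279 - 2305 = -6584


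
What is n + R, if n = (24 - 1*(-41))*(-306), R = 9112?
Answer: -10778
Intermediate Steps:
n = -19890 (n = (24 + 41)*(-306) = 65*(-306) = -19890)
n + R = -19890 + 9112 = -10778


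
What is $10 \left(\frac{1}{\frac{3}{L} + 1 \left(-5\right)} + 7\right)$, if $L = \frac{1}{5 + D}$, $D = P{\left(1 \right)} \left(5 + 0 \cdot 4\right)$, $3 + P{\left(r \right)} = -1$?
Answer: $\frac{349}{5} \approx 69.8$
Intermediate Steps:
$P{\left(r \right)} = -4$ ($P{\left(r \right)} = -3 - 1 = -4$)
$D = -20$ ($D = - 4 \left(5 + 0 \cdot 4\right) = - 4 \left(5 + 0\right) = \left(-4\right) 5 = -20$)
$L = - \frac{1}{15}$ ($L = \frac{1}{5 - 20} = \frac{1}{-15} = - \frac{1}{15} \approx -0.066667$)
$10 \left(\frac{1}{\frac{3}{L} + 1 \left(-5\right)} + 7\right) = 10 \left(\frac{1}{\frac{3}{- \frac{1}{15}} + 1 \left(-5\right)} + 7\right) = 10 \left(\frac{1}{3 \left(-15\right) - 5} + 7\right) = 10 \left(\frac{1}{-45 - 5} + 7\right) = 10 \left(\frac{1}{-50} + 7\right) = 10 \left(- \frac{1}{50} + 7\right) = 10 \cdot \frac{349}{50} = \frac{349}{5}$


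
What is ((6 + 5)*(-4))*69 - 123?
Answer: -3159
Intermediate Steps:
((6 + 5)*(-4))*69 - 123 = (11*(-4))*69 - 123 = -44*69 - 123 = -3036 - 123 = -3159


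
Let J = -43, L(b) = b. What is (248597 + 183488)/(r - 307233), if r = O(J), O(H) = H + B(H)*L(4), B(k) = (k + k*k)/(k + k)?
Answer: -86417/61472 ≈ -1.4058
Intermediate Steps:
B(k) = (k + k²)/(2*k) (B(k) = (k + k²)/((2*k)) = (k + k²)*(1/(2*k)) = (k + k²)/(2*k))
O(H) = 2 + 3*H (O(H) = H + (½ + H/2)*4 = H + (2 + 2*H) = 2 + 3*H)
r = -127 (r = 2 + 3*(-43) = 2 - 129 = -127)
(248597 + 183488)/(r - 307233) = (248597 + 183488)/(-127 - 307233) = 432085/(-307360) = 432085*(-1/307360) = -86417/61472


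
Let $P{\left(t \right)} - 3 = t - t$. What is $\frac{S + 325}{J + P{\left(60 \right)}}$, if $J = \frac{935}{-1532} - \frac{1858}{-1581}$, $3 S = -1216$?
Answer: $- \frac{194574724}{8634497} \approx -22.535$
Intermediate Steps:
$S = - \frac{1216}{3}$ ($S = \frac{1}{3} \left(-1216\right) = - \frac{1216}{3} \approx -405.33$)
$P{\left(t \right)} = 3$ ($P{\left(t \right)} = 3 + \left(t - t\right) = 3 + 0 = 3$)
$J = \frac{1368221}{2422092}$ ($J = 935 \left(- \frac{1}{1532}\right) - - \frac{1858}{1581} = - \frac{935}{1532} + \frac{1858}{1581} = \frac{1368221}{2422092} \approx 0.56489$)
$\frac{S + 325}{J + P{\left(60 \right)}} = \frac{- \frac{1216}{3} + 325}{\frac{1368221}{2422092} + 3} = - \frac{241}{3 \cdot \frac{8634497}{2422092}} = \left(- \frac{241}{3}\right) \frac{2422092}{8634497} = - \frac{194574724}{8634497}$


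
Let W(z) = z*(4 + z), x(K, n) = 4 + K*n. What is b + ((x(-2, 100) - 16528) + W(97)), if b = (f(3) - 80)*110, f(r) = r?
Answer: -15397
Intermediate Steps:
b = -8470 (b = (3 - 80)*110 = -77*110 = -8470)
b + ((x(-2, 100) - 16528) + W(97)) = -8470 + (((4 - 2*100) - 16528) + 97*(4 + 97)) = -8470 + (((4 - 200) - 16528) + 97*101) = -8470 + ((-196 - 16528) + 9797) = -8470 + (-16724 + 9797) = -8470 - 6927 = -15397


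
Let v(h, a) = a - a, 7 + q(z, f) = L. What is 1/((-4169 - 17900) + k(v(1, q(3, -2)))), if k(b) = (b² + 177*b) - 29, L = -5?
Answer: -1/22098 ≈ -4.5253e-5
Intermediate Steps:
q(z, f) = -12 (q(z, f) = -7 - 5 = -12)
v(h, a) = 0
k(b) = -29 + b² + 177*b
1/((-4169 - 17900) + k(v(1, q(3, -2)))) = 1/((-4169 - 17900) + (-29 + 0² + 177*0)) = 1/(-22069 + (-29 + 0 + 0)) = 1/(-22069 - 29) = 1/(-22098) = -1/22098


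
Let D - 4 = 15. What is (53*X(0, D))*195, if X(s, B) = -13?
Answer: -134355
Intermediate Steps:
D = 19 (D = 4 + 15 = 19)
(53*X(0, D))*195 = (53*(-13))*195 = -689*195 = -134355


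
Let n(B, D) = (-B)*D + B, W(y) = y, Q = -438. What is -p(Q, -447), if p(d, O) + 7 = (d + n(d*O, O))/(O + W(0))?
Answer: 29238273/149 ≈ 1.9623e+5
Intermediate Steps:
n(B, D) = B - B*D (n(B, D) = -B*D + B = B - B*D)
p(d, O) = -7 + (d + O*d*(1 - O))/O (p(d, O) = -7 + (d + (d*O)*(1 - O))/(O + 0) = -7 + (d + (O*d)*(1 - O))/O = -7 + (d + O*d*(1 - O))/O)
-p(Q, -447) = -(-7 - 438 - 438/(-447) - 1*(-447)*(-438)) = -(-7 - 438 - 438*(-1/447) - 195786) = -(-7 - 438 + 146/149 - 195786) = -1*(-29238273/149) = 29238273/149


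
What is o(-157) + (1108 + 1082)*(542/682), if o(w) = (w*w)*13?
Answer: 109862507/341 ≈ 3.2218e+5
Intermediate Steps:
o(w) = 13*w**2 (o(w) = w**2*13 = 13*w**2)
o(-157) + (1108 + 1082)*(542/682) = 13*(-157)**2 + (1108 + 1082)*(542/682) = 13*24649 + 2190*(542*(1/682)) = 320437 + 2190*(271/341) = 320437 + 593490/341 = 109862507/341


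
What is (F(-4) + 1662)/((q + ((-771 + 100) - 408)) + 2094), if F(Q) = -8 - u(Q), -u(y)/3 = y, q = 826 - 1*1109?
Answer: 821/366 ≈ 2.2432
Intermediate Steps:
q = -283 (q = 826 - 1109 = -283)
u(y) = -3*y
F(Q) = -8 + 3*Q (F(Q) = -8 - (-3)*Q = -8 + 3*Q)
(F(-4) + 1662)/((q + ((-771 + 100) - 408)) + 2094) = ((-8 + 3*(-4)) + 1662)/((-283 + ((-771 + 100) - 408)) + 2094) = ((-8 - 12) + 1662)/((-283 + (-671 - 408)) + 2094) = (-20 + 1662)/((-283 - 1079) + 2094) = 1642/(-1362 + 2094) = 1642/732 = 1642*(1/732) = 821/366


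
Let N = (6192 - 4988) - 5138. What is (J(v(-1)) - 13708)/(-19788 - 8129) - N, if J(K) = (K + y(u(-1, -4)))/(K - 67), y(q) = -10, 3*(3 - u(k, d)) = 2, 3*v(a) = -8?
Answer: 1208231044/307087 ≈ 3934.5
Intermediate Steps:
v(a) = -8/3 (v(a) = (⅓)*(-8) = -8/3)
u(k, d) = 7/3 (u(k, d) = 3 - ⅓*2 = 3 - ⅔ = 7/3)
J(K) = (-10 + K)/(-67 + K) (J(K) = (K - 10)/(K - 67) = (-10 + K)/(-67 + K))
N = -3934 (N = 1204 - 5138 = -3934)
(J(v(-1)) - 13708)/(-19788 - 8129) - N = ((-10 - 8/3)/(-67 - 8/3) - 13708)/(-19788 - 8129) - 1*(-3934) = (-38/3/(-209/3) - 13708)/(-27917) + 3934 = (-3/209*(-38/3) - 13708)*(-1/27917) + 3934 = (2/11 - 13708)*(-1/27917) + 3934 = -150786/11*(-1/27917) + 3934 = 150786/307087 + 3934 = 1208231044/307087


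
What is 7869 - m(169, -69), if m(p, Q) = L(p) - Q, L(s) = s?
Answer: 7631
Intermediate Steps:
m(p, Q) = p - Q
7869 - m(169, -69) = 7869 - (169 - 1*(-69)) = 7869 - (169 + 69) = 7869 - 1*238 = 7869 - 238 = 7631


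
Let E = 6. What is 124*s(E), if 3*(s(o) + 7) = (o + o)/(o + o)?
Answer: -2480/3 ≈ -826.67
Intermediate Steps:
s(o) = -20/3 (s(o) = -7 + ((o + o)/(o + o))/3 = -7 + ((2*o)/((2*o)))/3 = -7 + ((2*o)*(1/(2*o)))/3 = -7 + (1/3)*1 = -7 + 1/3 = -20/3)
124*s(E) = 124*(-20/3) = -2480/3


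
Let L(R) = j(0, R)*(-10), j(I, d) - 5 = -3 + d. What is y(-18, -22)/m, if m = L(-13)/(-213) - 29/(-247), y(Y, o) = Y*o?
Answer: -20833956/20993 ≈ -992.42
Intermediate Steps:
j(I, d) = 2 + d (j(I, d) = 5 + (-3 + d) = 2 + d)
L(R) = -20 - 10*R (L(R) = (2 + R)*(-10) = -20 - 10*R)
m = -20993/52611 (m = (-20 - 10*(-13))/(-213) - 29/(-247) = (-20 + 130)*(-1/213) - 29*(-1/247) = 110*(-1/213) + 29/247 = -110/213 + 29/247 = -20993/52611 ≈ -0.39902)
y(-18, -22)/m = (-18*(-22))/(-20993/52611) = 396*(-52611/20993) = -20833956/20993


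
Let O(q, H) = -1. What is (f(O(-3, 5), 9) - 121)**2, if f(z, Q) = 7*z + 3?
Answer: 15625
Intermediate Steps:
f(z, Q) = 3 + 7*z
(f(O(-3, 5), 9) - 121)**2 = ((3 + 7*(-1)) - 121)**2 = ((3 - 7) - 121)**2 = (-4 - 121)**2 = (-125)**2 = 15625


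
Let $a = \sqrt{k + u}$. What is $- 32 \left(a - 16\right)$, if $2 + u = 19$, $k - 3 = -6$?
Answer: $512 - 32 \sqrt{14} \approx 392.27$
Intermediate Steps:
$k = -3$ ($k = 3 - 6 = -3$)
$u = 17$ ($u = -2 + 19 = 17$)
$a = \sqrt{14}$ ($a = \sqrt{-3 + 17} = \sqrt{14} \approx 3.7417$)
$- 32 \left(a - 16\right) = - 32 \left(\sqrt{14} - 16\right) = - 32 \left(-16 + \sqrt{14}\right) = 512 - 32 \sqrt{14}$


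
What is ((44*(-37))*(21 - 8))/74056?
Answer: -5291/18514 ≈ -0.28578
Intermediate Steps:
((44*(-37))*(21 - 8))/74056 = -1628*13*(1/74056) = -21164*1/74056 = -5291/18514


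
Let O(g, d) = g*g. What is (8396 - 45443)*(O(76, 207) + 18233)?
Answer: -889461423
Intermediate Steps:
O(g, d) = g**2
(8396 - 45443)*(O(76, 207) + 18233) = (8396 - 45443)*(76**2 + 18233) = -37047*(5776 + 18233) = -37047*24009 = -889461423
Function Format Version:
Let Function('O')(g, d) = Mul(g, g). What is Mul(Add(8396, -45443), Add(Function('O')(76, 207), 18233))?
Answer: -889461423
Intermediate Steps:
Function('O')(g, d) = Pow(g, 2)
Mul(Add(8396, -45443), Add(Function('O')(76, 207), 18233)) = Mul(Add(8396, -45443), Add(Pow(76, 2), 18233)) = Mul(-37047, Add(5776, 18233)) = Mul(-37047, 24009) = -889461423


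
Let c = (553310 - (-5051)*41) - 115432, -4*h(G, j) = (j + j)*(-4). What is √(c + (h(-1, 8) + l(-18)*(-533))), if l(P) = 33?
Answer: 14*√3201 ≈ 792.08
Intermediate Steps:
h(G, j) = 2*j (h(G, j) = -(j + j)*(-4)/4 = -2*j*(-4)/4 = -(-2)*j = 2*j)
c = 644969 (c = (553310 - 1*(-207091)) - 115432 = (553310 + 207091) - 115432 = 760401 - 115432 = 644969)
√(c + (h(-1, 8) + l(-18)*(-533))) = √(644969 + (2*8 + 33*(-533))) = √(644969 + (16 - 17589)) = √(644969 - 17573) = √627396 = 14*√3201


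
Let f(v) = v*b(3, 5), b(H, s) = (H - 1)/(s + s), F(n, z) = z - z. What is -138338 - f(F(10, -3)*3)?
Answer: -138338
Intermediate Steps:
F(n, z) = 0
b(H, s) = (-1 + H)/(2*s) (b(H, s) = (-1 + H)/((2*s)) = (-1 + H)*(1/(2*s)) = (-1 + H)/(2*s))
f(v) = v/5 (f(v) = v*((½)*(-1 + 3)/5) = v*((½)*(⅕)*2) = v*(⅕) = v/5)
-138338 - f(F(10, -3)*3) = -138338 - 0*3/5 = -138338 - 0/5 = -138338 - 1*0 = -138338 + 0 = -138338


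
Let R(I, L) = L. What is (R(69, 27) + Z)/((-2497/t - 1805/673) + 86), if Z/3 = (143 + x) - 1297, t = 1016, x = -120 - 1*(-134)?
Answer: -2320024824/55289687 ≈ -41.961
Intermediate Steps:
x = 14 (x = -120 + 134 = 14)
Z = -3420 (Z = 3*((143 + 14) - 1297) = 3*(157 - 1297) = 3*(-1140) = -3420)
(R(69, 27) + Z)/((-2497/t - 1805/673) + 86) = (27 - 3420)/((-2497/1016 - 1805/673) + 86) = -3393/((-2497*1/1016 - 1805*1/673) + 86) = -3393/((-2497/1016 - 1805/673) + 86) = -3393/(-3514361/683768 + 86) = -3393/55289687/683768 = -3393*683768/55289687 = -2320024824/55289687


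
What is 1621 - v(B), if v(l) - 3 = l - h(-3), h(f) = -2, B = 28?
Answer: 1588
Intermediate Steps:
v(l) = 5 + l (v(l) = 3 + (l - 1*(-2)) = 3 + (l + 2) = 3 + (2 + l) = 5 + l)
1621 - v(B) = 1621 - (5 + 28) = 1621 - 1*33 = 1621 - 33 = 1588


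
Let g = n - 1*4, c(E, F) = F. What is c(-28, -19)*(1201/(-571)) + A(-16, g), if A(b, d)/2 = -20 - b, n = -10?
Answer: 18251/571 ≈ 31.963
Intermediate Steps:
g = -14 (g = -10 - 1*4 = -10 - 4 = -14)
A(b, d) = -40 - 2*b (A(b, d) = 2*(-20 - b) = -40 - 2*b)
c(-28, -19)*(1201/(-571)) + A(-16, g) = -22819/(-571) + (-40 - 2*(-16)) = -22819*(-1)/571 + (-40 + 32) = -19*(-1201/571) - 8 = 22819/571 - 8 = 18251/571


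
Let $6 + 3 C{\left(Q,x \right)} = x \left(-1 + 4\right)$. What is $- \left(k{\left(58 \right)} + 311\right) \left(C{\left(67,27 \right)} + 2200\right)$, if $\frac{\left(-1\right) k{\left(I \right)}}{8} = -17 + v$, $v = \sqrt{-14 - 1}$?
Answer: $-994575 + 17800 i \sqrt{15} \approx -9.9458 \cdot 10^{5} + 68939.0 i$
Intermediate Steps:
$v = i \sqrt{15}$ ($v = \sqrt{-15} = i \sqrt{15} \approx 3.873 i$)
$C{\left(Q,x \right)} = -2 + x$ ($C{\left(Q,x \right)} = -2 + \frac{x \left(-1 + 4\right)}{3} = -2 + \frac{x 3}{3} = -2 + \frac{3 x}{3} = -2 + x$)
$k{\left(I \right)} = 136 - 8 i \sqrt{15}$ ($k{\left(I \right)} = - 8 \left(-17 + i \sqrt{15}\right) = 136 - 8 i \sqrt{15}$)
$- \left(k{\left(58 \right)} + 311\right) \left(C{\left(67,27 \right)} + 2200\right) = - \left(\left(136 - 8 i \sqrt{15}\right) + 311\right) \left(\left(-2 + 27\right) + 2200\right) = - \left(447 - 8 i \sqrt{15}\right) \left(25 + 2200\right) = - \left(447 - 8 i \sqrt{15}\right) 2225 = - (994575 - 17800 i \sqrt{15}) = -994575 + 17800 i \sqrt{15}$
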